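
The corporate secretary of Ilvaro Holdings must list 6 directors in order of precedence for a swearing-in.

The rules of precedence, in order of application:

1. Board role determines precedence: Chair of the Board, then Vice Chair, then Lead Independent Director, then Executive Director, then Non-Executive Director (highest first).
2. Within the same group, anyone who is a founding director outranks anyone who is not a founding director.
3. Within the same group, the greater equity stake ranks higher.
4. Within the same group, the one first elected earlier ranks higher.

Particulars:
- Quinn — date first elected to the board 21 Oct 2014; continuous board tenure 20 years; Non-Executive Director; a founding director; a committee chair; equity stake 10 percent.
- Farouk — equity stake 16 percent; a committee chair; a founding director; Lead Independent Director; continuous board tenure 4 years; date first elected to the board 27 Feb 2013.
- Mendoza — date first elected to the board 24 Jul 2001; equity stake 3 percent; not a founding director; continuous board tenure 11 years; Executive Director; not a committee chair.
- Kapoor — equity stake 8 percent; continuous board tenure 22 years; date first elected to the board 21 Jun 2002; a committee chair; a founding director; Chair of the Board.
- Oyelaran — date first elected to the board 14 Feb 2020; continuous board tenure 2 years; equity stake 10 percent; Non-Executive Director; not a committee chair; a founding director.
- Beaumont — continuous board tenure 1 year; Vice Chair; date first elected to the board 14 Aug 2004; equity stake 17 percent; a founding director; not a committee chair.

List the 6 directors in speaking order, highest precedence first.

Kapoor, Beaumont, Farouk, Mendoza, Quinn, Oyelaran

By board role: Kapoor (Chair of the Board); then Beaumont (Vice Chair); then Farouk (Lead Independent Director); then Mendoza (Executive Director); then Quinn and Oyelaran (Non-Executive Director).
Quinn and Oyelaran are each a founding director, so the next rule applies.
Quinn and Oyelaran both have equity stake 10 percent, so the next rule applies.
Among Quinn and Oyelaran, by date first elected to the board (earlier first): Quinn (21 Oct 2014) before Oyelaran (14 Feb 2020).
Full order: Kapoor, Beaumont, Farouk, Mendoza, Quinn, Oyelaran.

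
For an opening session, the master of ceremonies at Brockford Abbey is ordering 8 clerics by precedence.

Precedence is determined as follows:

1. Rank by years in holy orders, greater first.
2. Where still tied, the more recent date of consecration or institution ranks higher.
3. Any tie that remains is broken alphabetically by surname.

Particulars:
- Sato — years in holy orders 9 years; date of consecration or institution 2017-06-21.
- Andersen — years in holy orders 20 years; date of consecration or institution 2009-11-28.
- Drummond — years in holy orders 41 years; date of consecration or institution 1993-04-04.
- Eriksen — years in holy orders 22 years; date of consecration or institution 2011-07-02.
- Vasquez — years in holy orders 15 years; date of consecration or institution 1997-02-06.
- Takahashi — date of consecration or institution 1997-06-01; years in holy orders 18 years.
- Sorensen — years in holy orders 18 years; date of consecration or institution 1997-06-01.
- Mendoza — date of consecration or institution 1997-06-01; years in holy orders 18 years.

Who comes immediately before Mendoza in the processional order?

By years in holy orders (higher first): Drummond (41 years); then Eriksen (22 years); then Andersen (20 years); then Mendoza, Sorensen and Takahashi (each 18 years); then Vasquez (15 years); then Sato (9 years).
Mendoza, Sorensen and Takahashi all have date of consecration or institution 1997-06-01, so the next rule applies.
Among Mendoza, Sorensen and Takahashi, alphabetically by surname: Mendoza before Sorensen before Takahashi.
Order: Drummond, Eriksen, Andersen, Mendoza, Sorensen, Takahashi, Vasquez, Sato.

Andersen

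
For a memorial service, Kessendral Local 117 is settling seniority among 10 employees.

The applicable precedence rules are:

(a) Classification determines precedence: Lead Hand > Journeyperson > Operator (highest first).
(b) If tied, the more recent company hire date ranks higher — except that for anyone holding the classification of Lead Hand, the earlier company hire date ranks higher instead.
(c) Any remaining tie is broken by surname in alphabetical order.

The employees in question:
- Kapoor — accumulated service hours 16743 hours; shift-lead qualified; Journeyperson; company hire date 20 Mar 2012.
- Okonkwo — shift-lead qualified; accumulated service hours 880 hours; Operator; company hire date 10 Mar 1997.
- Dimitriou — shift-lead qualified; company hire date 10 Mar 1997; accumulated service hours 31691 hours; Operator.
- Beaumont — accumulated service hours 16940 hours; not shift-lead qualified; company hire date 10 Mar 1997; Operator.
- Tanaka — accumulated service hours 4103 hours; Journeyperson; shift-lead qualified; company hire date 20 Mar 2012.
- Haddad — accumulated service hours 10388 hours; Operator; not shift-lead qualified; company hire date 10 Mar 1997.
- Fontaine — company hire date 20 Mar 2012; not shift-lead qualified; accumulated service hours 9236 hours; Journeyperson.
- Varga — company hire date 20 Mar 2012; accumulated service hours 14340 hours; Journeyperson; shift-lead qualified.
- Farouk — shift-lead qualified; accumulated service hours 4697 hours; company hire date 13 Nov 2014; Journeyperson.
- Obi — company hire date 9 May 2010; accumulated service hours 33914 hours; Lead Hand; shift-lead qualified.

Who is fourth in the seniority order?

Kapoor

By classification: Obi (Lead Hand); then Farouk, Fontaine, Kapoor, Tanaka and Varga (Journeyperson); then Beaumont, Dimitriou, Haddad and Okonkwo (Operator).
Among Farouk, Fontaine, Kapoor, Tanaka and Varga, by company hire date (later first): Farouk (13 Nov 2014) before Fontaine, Kapoor, Tanaka and Varga (20 Mar 2012).
Among Fontaine, Kapoor, Tanaka and Varga, alphabetically by surname: Fontaine before Kapoor before Tanaka before Varga.
Beaumont, Dimitriou, Haddad and Okonkwo all have company hire date 10 Mar 1997, so the next rule applies.
Among Beaumont, Dimitriou, Haddad and Okonkwo, alphabetically by surname: Beaumont before Dimitriou before Haddad before Okonkwo.
Order: Obi, Farouk, Fontaine, Kapoor, Tanaka, Varga, Beaumont, Dimitriou, Haddad, Okonkwo.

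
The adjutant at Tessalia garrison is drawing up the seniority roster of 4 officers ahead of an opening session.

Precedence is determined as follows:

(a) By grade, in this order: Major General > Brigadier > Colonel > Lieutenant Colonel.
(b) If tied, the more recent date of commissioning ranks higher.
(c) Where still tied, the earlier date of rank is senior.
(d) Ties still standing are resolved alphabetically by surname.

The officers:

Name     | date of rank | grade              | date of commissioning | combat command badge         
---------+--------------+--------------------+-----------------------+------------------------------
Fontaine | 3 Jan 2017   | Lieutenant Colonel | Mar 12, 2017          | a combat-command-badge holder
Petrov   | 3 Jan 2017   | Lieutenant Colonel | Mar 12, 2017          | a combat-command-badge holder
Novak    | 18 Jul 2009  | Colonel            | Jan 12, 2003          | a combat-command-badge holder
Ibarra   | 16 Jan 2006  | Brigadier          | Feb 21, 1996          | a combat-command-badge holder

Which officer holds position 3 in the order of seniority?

By grade: Ibarra (Brigadier); then Novak (Colonel); then Fontaine and Petrov (Lieutenant Colonel).
Fontaine and Petrov both have date of commissioning Mar 12, 2017, so the next rule applies.
Fontaine and Petrov both have date of rank 3 Jan 2017, so the next rule applies.
Among Fontaine and Petrov, alphabetically by surname: Fontaine before Petrov.
Order: Ibarra, Novak, Fontaine, Petrov.

Fontaine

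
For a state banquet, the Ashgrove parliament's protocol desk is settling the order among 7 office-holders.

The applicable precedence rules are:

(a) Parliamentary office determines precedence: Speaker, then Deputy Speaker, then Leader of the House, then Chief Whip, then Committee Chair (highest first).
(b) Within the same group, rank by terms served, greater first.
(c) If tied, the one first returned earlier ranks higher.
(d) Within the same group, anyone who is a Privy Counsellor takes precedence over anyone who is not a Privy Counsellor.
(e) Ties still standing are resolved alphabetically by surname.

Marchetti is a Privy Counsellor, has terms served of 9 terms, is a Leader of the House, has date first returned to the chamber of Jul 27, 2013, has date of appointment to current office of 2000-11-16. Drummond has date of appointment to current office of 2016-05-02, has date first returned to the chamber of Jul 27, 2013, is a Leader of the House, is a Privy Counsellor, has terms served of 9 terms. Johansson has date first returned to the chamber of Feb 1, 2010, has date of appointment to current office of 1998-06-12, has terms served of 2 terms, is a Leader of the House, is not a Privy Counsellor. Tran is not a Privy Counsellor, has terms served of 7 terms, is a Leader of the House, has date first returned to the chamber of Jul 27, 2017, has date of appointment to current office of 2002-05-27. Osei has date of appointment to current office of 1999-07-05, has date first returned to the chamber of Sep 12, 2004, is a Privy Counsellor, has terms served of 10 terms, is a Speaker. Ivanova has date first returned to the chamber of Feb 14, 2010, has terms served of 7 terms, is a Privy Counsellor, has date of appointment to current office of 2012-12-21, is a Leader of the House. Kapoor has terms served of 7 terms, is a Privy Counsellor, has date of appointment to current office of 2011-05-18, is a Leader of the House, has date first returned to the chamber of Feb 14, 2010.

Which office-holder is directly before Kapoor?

By parliamentary office: Osei (Speaker); then Drummond, Marchetti, Ivanova, Kapoor, Tran and Johansson (Leader of the House).
Among Drummond, Marchetti, Ivanova, Kapoor, Tran and Johansson, by terms served (higher first): Drummond and Marchetti (9 terms) before Ivanova, Kapoor and Tran (7 terms) before Johansson (2 terms).
Drummond and Marchetti both have date first returned to the chamber Jul 27, 2013, so the next rule applies.
Drummond and Marchetti are each a Privy Counsellor, so the next rule applies.
Among Drummond and Marchetti, alphabetically by surname: Drummond before Marchetti.
Among Ivanova, Kapoor and Tran, by date first returned to the chamber (earlier first): Ivanova and Kapoor (Feb 14, 2010) before Tran (Jul 27, 2017).
Ivanova and Kapoor are each a Privy Counsellor, so the next rule applies.
Among Ivanova and Kapoor, alphabetically by surname: Ivanova before Kapoor.
Order: Osei, Drummond, Marchetti, Ivanova, Kapoor, Tran, Johansson.

Ivanova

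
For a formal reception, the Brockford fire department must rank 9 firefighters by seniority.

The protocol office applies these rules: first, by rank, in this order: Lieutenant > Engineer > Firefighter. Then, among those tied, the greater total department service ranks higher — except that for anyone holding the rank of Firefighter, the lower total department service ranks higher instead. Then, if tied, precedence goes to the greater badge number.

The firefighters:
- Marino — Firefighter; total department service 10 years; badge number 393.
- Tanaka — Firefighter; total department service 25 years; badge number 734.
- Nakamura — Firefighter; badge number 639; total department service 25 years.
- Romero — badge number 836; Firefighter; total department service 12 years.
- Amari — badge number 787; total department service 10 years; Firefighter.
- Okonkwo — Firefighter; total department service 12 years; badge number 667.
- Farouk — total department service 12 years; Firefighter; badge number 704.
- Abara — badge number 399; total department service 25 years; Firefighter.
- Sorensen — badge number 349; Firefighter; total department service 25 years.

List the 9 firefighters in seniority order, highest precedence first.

By rank: Amari, Marino, Romero, Farouk, Okonkwo, Tanaka, Nakamura, Abara and Sorensen (Firefighter).
Among Amari, Marino, Romero, Farouk, Okonkwo, Tanaka, Nakamura, Abara and Sorensen, by total department service (lower first) (reversed rule for this group): Amari and Marino (10 years) before Romero, Farouk and Okonkwo (12 years) before Tanaka, Nakamura, Abara and Sorensen (25 years).
Among Amari and Marino, by badge number (higher first): Amari (787) before Marino (393).
Among Romero, Farouk and Okonkwo, by badge number (higher first): Romero (836) before Farouk (704) before Okonkwo (667).
Among Tanaka, Nakamura, Abara and Sorensen, by badge number (higher first): Tanaka (734) before Nakamura (639) before Abara (399) before Sorensen (349).
Full order: Amari, Marino, Romero, Farouk, Okonkwo, Tanaka, Nakamura, Abara, Sorensen.

Amari, Marino, Romero, Farouk, Okonkwo, Tanaka, Nakamura, Abara, Sorensen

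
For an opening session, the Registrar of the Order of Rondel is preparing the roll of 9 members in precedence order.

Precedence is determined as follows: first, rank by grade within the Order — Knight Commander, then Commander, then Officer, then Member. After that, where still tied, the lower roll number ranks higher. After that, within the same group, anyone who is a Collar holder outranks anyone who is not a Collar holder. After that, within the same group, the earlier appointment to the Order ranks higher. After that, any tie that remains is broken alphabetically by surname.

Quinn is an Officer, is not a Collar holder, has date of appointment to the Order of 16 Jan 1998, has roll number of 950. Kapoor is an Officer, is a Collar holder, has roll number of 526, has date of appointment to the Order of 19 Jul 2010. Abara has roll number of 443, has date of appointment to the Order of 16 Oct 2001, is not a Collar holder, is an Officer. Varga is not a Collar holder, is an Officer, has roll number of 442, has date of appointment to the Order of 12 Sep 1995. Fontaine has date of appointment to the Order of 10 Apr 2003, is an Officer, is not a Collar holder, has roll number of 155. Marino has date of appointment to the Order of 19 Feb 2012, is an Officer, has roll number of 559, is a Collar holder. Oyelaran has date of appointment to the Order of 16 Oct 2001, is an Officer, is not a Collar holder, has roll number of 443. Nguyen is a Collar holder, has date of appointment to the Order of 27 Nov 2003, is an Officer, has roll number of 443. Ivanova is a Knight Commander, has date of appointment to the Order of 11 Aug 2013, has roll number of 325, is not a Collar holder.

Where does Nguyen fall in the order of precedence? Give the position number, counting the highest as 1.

By grade within the Order: Ivanova (Knight Commander); then Fontaine, Varga, Nguyen, Abara, Oyelaran, Kapoor, Marino and Quinn (Officer).
Among Fontaine, Varga, Nguyen, Abara, Oyelaran, Kapoor, Marino and Quinn, by roll number (lower first): Fontaine (155) before Varga (442) before Nguyen, Abara and Oyelaran (443) before Kapoor (526) before Marino (559) before Quinn (950).
Among Nguyen, Abara and Oyelaran, a Collar holder before not a Collar holder: Nguyen (a Collar holder) before Abara and Oyelaran (not a Collar holder).
Abara and Oyelaran both have date of appointment to the Order 16 Oct 2001, so the next rule applies.
Among Abara and Oyelaran, alphabetically by surname: Abara before Oyelaran.
Order: Ivanova, Fontaine, Varga, Nguyen, Abara, Oyelaran, Kapoor, Marino, Quinn. So position 4.

4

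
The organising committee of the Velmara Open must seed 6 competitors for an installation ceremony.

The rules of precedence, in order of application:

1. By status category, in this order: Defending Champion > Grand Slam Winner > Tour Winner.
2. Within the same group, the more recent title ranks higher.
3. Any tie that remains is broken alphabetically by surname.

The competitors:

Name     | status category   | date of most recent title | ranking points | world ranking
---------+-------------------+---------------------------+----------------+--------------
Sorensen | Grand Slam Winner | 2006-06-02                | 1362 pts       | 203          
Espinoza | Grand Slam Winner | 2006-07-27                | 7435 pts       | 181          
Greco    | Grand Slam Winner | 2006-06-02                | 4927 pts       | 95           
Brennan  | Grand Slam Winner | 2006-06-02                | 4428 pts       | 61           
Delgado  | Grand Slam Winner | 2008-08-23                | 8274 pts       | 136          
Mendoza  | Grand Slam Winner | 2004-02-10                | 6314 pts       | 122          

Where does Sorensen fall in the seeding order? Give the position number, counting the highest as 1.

By status category: Delgado, Espinoza, Brennan, Greco, Sorensen and Mendoza (Grand Slam Winner).
Among Delgado, Espinoza, Brennan, Greco, Sorensen and Mendoza, by date of most recent title (later first): Delgado (2008-08-23) before Espinoza (2006-07-27) before Brennan, Greco and Sorensen (2006-06-02) before Mendoza (2004-02-10).
Among Brennan, Greco and Sorensen, alphabetically by surname: Brennan before Greco before Sorensen.
Order: Delgado, Espinoza, Brennan, Greco, Sorensen, Mendoza. So position 5.

5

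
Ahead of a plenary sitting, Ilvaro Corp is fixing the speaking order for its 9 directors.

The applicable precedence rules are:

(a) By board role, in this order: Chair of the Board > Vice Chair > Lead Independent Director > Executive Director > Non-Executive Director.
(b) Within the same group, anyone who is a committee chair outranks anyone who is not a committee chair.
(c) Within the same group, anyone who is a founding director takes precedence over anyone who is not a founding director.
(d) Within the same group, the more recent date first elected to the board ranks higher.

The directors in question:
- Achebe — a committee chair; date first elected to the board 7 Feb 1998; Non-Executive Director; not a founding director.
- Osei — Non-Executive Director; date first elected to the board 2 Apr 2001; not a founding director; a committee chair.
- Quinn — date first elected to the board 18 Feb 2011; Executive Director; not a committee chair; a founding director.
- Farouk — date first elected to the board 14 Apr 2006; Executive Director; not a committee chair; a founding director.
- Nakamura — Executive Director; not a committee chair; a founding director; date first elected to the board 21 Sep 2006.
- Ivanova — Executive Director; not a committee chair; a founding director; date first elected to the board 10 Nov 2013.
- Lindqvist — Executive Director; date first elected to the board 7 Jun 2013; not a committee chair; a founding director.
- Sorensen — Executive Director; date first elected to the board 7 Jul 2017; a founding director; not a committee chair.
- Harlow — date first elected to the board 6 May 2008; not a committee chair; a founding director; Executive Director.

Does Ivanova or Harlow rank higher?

Ivanova

By board role: Sorensen, Ivanova, Lindqvist, Quinn, Harlow, Nakamura and Farouk (Executive Director); then Osei and Achebe (Non-Executive Director).
Sorensen, Ivanova, Lindqvist, Quinn, Harlow, Nakamura and Farouk are each not a committee chair, so the next rule applies.
Sorensen, Ivanova, Lindqvist, Quinn, Harlow, Nakamura and Farouk are each a founding director, so the next rule applies.
Among Sorensen, Ivanova, Lindqvist, Quinn, Harlow, Nakamura and Farouk, by date first elected to the board (later first): Sorensen (7 Jul 2017) before Ivanova (10 Nov 2013) before Lindqvist (7 Jun 2013) before Quinn (18 Feb 2011) before Harlow (6 May 2008) before Nakamura (21 Sep 2006) before Farouk (14 Apr 2006).
Osei and Achebe are each a committee chair, so the next rule applies.
Osei and Achebe are each not a founding director, so the next rule applies.
Among Osei and Achebe, by date first elected to the board (later first): Osei (2 Apr 2001) before Achebe (7 Feb 1998).
So Ivanova takes precedence.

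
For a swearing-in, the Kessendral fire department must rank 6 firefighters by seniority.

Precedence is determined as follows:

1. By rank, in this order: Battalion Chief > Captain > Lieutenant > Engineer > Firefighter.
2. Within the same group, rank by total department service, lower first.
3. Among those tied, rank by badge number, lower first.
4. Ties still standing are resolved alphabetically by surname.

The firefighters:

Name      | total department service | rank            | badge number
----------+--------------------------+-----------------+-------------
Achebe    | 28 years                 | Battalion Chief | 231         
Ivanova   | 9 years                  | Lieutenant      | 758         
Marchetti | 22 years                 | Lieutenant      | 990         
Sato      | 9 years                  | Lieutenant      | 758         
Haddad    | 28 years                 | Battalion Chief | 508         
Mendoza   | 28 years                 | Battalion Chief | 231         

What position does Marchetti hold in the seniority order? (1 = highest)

By rank: Achebe, Mendoza and Haddad (Battalion Chief); then Ivanova, Sato and Marchetti (Lieutenant).
Achebe, Mendoza and Haddad all have total department service 28 years, so the next rule applies.
Among Achebe, Mendoza and Haddad, by badge number (lower first): Achebe and Mendoza (231) before Haddad (508).
Among Achebe and Mendoza, alphabetically by surname: Achebe before Mendoza.
Among Ivanova, Sato and Marchetti, by total department service (lower first): Ivanova and Sato (9 years) before Marchetti (22 years).
Ivanova and Sato both have badge number 758, so the next rule applies.
Among Ivanova and Sato, alphabetically by surname: Ivanova before Sato.
Order: Achebe, Mendoza, Haddad, Ivanova, Sato, Marchetti. So position 6.

6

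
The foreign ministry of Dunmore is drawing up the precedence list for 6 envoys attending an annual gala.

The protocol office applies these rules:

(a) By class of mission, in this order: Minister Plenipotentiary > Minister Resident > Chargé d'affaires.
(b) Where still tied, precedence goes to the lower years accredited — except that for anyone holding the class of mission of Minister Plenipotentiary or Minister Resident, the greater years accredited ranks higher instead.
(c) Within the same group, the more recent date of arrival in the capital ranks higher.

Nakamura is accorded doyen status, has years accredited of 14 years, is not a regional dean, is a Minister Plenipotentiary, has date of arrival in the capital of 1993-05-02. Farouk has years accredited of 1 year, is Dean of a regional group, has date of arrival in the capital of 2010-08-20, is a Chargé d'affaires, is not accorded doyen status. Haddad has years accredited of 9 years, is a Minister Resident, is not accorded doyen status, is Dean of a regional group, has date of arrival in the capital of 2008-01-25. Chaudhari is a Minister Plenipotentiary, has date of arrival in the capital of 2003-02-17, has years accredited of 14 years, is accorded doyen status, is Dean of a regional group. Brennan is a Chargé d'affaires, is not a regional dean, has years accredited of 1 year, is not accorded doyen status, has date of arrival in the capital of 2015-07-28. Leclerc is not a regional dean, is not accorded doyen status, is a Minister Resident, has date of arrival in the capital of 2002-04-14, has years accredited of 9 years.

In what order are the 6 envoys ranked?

Chaudhari, Nakamura, Haddad, Leclerc, Brennan, Farouk

By class of mission: Chaudhari and Nakamura (Minister Plenipotentiary); then Haddad and Leclerc (Minister Resident); then Brennan and Farouk (Chargé d'affaires).
Chaudhari and Nakamura both have years accredited 14 years, so the next rule applies.
Among Chaudhari and Nakamura, by date of arrival in the capital (later first): Chaudhari (2003-02-17) before Nakamura (1993-05-02).
Haddad and Leclerc both have years accredited 9 years, so the next rule applies.
Among Haddad and Leclerc, by date of arrival in the capital (later first): Haddad (2008-01-25) before Leclerc (2002-04-14).
Brennan and Farouk both have years accredited 1 year, so the next rule applies.
Among Brennan and Farouk, by date of arrival in the capital (later first): Brennan (2015-07-28) before Farouk (2010-08-20).
Full order: Chaudhari, Nakamura, Haddad, Leclerc, Brennan, Farouk.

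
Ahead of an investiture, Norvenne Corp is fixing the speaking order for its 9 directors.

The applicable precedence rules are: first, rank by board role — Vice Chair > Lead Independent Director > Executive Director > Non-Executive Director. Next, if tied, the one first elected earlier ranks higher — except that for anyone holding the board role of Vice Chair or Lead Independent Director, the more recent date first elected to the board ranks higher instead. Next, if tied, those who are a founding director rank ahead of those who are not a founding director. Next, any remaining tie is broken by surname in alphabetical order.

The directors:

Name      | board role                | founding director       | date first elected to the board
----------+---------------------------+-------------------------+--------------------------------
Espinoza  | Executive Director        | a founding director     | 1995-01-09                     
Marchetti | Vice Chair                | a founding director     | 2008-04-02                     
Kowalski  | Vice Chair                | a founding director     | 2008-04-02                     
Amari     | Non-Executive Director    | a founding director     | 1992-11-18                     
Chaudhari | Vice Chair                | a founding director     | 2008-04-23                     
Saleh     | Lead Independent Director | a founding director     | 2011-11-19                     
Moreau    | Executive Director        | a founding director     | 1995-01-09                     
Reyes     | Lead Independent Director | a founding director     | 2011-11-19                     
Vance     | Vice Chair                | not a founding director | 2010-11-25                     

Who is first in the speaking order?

By board role: Vance, Chaudhari, Kowalski and Marchetti (Vice Chair); then Reyes and Saleh (Lead Independent Director); then Espinoza and Moreau (Executive Director); then Amari (Non-Executive Director).
Among Vance, Chaudhari, Kowalski and Marchetti, by date first elected to the board (later first) (reversed rule for this group): Vance (2010-11-25) before Chaudhari (2008-04-23) before Kowalski and Marchetti (2008-04-02).
Kowalski and Marchetti are each a founding director, so the next rule applies.
Among Kowalski and Marchetti, alphabetically by surname: Kowalski before Marchetti.
Reyes and Saleh both have date first elected to the board 2011-11-19, so the next rule applies.
Reyes and Saleh are each a founding director, so the next rule applies.
Among Reyes and Saleh, alphabetically by surname: Reyes before Saleh.
Espinoza and Moreau both have date first elected to the board 1995-01-09, so the next rule applies.
Espinoza and Moreau are each a founding director, so the next rule applies.
Among Espinoza and Moreau, alphabetically by surname: Espinoza before Moreau.
Order: Vance, Chaudhari, Kowalski, Marchetti, Reyes, Saleh, Espinoza, Moreau, Amari.

Vance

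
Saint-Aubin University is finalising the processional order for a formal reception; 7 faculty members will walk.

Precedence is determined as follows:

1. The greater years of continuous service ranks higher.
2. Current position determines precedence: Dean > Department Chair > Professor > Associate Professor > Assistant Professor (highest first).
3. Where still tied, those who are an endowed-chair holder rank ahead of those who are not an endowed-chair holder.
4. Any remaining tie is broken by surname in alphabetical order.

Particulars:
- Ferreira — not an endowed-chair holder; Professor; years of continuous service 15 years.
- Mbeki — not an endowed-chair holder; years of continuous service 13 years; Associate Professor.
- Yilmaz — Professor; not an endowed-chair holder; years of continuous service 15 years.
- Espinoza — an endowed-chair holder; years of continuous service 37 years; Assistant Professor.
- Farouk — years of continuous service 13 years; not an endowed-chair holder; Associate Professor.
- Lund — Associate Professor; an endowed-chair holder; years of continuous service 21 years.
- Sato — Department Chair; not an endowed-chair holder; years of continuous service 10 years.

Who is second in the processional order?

By years of continuous service (higher first): Espinoza (37 years); then Lund (21 years); then Ferreira and Yilmaz (both 15 years); then Farouk and Mbeki (both 13 years); then Sato (10 years).
Ferreira and Yilmaz are each Professor, so the next rule applies.
Ferreira and Yilmaz are each not an endowed-chair holder, so the next rule applies.
Among Ferreira and Yilmaz, alphabetically by surname: Ferreira before Yilmaz.
Farouk and Mbeki are each Associate Professor, so the next rule applies.
Farouk and Mbeki are each not an endowed-chair holder, so the next rule applies.
Among Farouk and Mbeki, alphabetically by surname: Farouk before Mbeki.
Order: Espinoza, Lund, Ferreira, Yilmaz, Farouk, Mbeki, Sato.

Lund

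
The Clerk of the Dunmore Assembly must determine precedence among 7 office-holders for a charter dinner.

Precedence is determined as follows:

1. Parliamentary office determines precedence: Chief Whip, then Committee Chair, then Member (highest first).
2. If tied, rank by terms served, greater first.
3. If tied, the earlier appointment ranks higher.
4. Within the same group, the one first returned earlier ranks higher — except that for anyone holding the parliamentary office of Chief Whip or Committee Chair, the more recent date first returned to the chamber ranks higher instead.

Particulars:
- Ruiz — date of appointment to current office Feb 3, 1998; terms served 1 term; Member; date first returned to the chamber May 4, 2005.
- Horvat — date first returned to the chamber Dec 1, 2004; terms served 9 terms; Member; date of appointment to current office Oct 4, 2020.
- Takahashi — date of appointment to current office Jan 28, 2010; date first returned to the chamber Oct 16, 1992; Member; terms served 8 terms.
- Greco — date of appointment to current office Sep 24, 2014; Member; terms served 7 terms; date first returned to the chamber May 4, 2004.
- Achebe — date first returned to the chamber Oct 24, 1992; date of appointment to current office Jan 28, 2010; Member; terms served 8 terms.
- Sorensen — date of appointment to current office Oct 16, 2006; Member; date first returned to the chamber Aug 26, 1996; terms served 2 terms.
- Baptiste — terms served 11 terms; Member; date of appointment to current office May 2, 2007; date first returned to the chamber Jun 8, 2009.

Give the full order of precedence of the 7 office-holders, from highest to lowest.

Baptiste, Horvat, Takahashi, Achebe, Greco, Sorensen, Ruiz

By parliamentary office: Baptiste, Horvat, Takahashi, Achebe, Greco, Sorensen and Ruiz (Member).
Among Baptiste, Horvat, Takahashi, Achebe, Greco, Sorensen and Ruiz, by terms served (higher first): Baptiste (11 terms) before Horvat (9 terms) before Takahashi and Achebe (8 terms) before Greco (7 terms) before Sorensen (2 terms) before Ruiz (1 term).
Takahashi and Achebe both have date of appointment to current office Jan 28, 2010, so the next rule applies.
Among Takahashi and Achebe, by date first returned to the chamber (earlier first): Takahashi (Oct 16, 1992) before Achebe (Oct 24, 1992).
Full order: Baptiste, Horvat, Takahashi, Achebe, Greco, Sorensen, Ruiz.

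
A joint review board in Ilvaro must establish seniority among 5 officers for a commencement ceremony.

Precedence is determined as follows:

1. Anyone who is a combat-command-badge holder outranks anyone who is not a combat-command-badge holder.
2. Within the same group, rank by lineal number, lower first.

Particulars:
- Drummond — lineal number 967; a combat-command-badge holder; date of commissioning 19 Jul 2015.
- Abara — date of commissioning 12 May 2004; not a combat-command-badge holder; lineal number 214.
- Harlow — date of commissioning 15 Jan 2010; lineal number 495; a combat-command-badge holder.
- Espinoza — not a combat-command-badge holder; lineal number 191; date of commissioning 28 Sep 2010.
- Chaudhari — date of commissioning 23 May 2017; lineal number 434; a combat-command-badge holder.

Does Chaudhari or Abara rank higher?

Chaudhari

By the first rule: Chaudhari, Harlow and Drummond (each a combat-command-badge holder); then Espinoza and Abara (both not a combat-command-badge holder).
Among Chaudhari, Harlow and Drummond, by lineal number (lower first): Chaudhari (434) before Harlow (495) before Drummond (967).
Among Espinoza and Abara, by lineal number (lower first): Espinoza (191) before Abara (214).
So Chaudhari takes precedence.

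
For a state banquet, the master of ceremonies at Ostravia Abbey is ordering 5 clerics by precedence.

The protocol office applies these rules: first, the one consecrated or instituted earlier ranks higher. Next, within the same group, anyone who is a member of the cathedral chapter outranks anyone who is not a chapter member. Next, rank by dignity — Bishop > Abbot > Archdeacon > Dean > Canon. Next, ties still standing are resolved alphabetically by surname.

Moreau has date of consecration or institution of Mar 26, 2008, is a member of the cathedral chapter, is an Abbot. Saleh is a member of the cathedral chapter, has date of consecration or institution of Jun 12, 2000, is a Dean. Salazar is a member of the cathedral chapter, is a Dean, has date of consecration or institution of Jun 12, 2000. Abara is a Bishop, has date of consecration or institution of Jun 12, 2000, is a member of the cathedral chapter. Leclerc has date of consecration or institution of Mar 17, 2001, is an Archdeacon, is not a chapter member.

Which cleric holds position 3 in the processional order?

Saleh

By date of consecration or institution (earlier first): Abara, Salazar and Saleh (each Jun 12, 2000); then Leclerc (Mar 17, 2001); then Moreau (Mar 26, 2008).
Abara, Salazar and Saleh are each a member of the cathedral chapter, so the next rule applies.
Among Abara, Salazar and Saleh, by dignity: Abara (Bishop) before Salazar and Saleh (Dean).
Among Salazar and Saleh, alphabetically by surname: Salazar before Saleh.
Order: Abara, Salazar, Saleh, Leclerc, Moreau.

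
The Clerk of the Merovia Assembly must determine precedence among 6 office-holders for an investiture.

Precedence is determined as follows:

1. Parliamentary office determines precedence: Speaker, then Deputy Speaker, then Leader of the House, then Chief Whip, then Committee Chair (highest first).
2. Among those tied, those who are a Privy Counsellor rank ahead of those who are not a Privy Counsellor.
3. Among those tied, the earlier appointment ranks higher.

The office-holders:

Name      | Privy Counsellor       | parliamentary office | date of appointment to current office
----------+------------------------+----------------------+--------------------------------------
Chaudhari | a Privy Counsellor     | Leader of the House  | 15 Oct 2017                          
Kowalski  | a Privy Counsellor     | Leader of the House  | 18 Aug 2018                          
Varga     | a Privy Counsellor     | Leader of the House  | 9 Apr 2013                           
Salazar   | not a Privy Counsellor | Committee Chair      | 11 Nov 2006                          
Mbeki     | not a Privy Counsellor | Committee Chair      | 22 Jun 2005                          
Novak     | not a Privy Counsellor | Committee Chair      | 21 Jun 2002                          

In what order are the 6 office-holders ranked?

By parliamentary office: Varga, Chaudhari and Kowalski (Leader of the House); then Novak, Mbeki and Salazar (Committee Chair).
Varga, Chaudhari and Kowalski are each a Privy Counsellor, so the next rule applies.
Among Varga, Chaudhari and Kowalski, by date of appointment to current office (earlier first): Varga (9 Apr 2013) before Chaudhari (15 Oct 2017) before Kowalski (18 Aug 2018).
Novak, Mbeki and Salazar are each not a Privy Counsellor, so the next rule applies.
Among Novak, Mbeki and Salazar, by date of appointment to current office (earlier first): Novak (21 Jun 2002) before Mbeki (22 Jun 2005) before Salazar (11 Nov 2006).
Full order: Varga, Chaudhari, Kowalski, Novak, Mbeki, Salazar.

Varga, Chaudhari, Kowalski, Novak, Mbeki, Salazar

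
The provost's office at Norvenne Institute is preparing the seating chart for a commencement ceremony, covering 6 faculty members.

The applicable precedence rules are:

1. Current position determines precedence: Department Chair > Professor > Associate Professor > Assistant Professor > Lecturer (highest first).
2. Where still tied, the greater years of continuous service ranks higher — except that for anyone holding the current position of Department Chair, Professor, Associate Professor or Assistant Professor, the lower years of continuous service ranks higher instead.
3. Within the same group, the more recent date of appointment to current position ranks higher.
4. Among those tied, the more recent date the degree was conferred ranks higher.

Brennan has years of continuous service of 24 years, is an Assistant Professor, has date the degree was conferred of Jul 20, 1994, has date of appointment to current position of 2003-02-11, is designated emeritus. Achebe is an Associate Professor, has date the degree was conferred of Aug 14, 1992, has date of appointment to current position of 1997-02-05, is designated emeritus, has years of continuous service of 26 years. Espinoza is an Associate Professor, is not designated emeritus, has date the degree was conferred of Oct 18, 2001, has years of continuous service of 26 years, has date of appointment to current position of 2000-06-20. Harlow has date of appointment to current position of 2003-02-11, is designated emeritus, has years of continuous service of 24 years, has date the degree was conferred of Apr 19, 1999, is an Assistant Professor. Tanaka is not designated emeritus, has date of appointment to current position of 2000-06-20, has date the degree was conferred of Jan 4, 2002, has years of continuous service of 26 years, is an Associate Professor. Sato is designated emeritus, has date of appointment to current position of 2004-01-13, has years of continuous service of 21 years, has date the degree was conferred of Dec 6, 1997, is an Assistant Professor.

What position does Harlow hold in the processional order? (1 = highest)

By current position: Tanaka, Espinoza and Achebe (Associate Professor); then Sato, Harlow and Brennan (Assistant Professor).
Tanaka, Espinoza and Achebe all have years of continuous service 26 years, so the next rule applies.
Among Tanaka, Espinoza and Achebe, by date of appointment to current position (later first): Tanaka and Espinoza (2000-06-20) before Achebe (1997-02-05).
Among Tanaka and Espinoza, by date the degree was conferred (later first): Tanaka (Jan 4, 2002) before Espinoza (Oct 18, 2001).
Among Sato, Harlow and Brennan, by years of continuous service (lower first) (reversed rule for this group): Sato (21 years) before Harlow and Brennan (24 years).
Harlow and Brennan both have date of appointment to current position 2003-02-11, so the next rule applies.
Among Harlow and Brennan, by date the degree was conferred (later first): Harlow (Apr 19, 1999) before Brennan (Jul 20, 1994).
Order: Tanaka, Espinoza, Achebe, Sato, Harlow, Brennan. So position 5.

5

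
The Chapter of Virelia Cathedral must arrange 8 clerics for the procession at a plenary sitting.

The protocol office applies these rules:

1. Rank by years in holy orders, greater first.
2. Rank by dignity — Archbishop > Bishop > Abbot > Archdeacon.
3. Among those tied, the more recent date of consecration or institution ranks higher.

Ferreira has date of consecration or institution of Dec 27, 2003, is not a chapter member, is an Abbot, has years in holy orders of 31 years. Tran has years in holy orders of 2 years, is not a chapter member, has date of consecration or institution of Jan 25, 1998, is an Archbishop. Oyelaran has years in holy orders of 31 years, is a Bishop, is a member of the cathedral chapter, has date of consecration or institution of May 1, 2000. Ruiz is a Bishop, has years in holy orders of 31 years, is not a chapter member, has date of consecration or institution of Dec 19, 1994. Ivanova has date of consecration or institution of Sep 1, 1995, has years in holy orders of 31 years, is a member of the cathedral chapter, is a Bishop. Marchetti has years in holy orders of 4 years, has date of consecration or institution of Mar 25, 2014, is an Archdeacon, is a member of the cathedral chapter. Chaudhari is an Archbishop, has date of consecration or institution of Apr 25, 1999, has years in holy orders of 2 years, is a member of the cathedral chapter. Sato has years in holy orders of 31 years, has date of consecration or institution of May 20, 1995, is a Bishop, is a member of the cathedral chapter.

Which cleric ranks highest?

Oyelaran

By years in holy orders (higher first): Oyelaran, Ivanova, Sato, Ruiz and Ferreira (each 31 years); then Marchetti (4 years); then Chaudhari and Tran (both 2 years).
Among Oyelaran, Ivanova, Sato, Ruiz and Ferreira, by dignity: Oyelaran, Ivanova, Sato and Ruiz (Bishop) before Ferreira (Abbot).
Among Oyelaran, Ivanova, Sato and Ruiz, by date of consecration or institution (later first): Oyelaran (May 1, 2000) before Ivanova (Sep 1, 1995) before Sato (May 20, 1995) before Ruiz (Dec 19, 1994).
Chaudhari and Tran are each Archbishop, so the next rule applies.
Among Chaudhari and Tran, by date of consecration or institution (later first): Chaudhari (Apr 25, 1999) before Tran (Jan 25, 1998).
Order: Oyelaran, Ivanova, Sato, Ruiz, Ferreira, Marchetti, Chaudhari, Tran.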